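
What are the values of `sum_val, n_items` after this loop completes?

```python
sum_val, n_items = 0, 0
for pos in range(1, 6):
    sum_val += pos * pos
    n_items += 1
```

Sum of squares and count
`sum_val, n_items` takes the values: (0, 0) → (1, 0) → (1, 1) → (5, 1) → (5, 2) → (14, 2) → (14, 3) → (30, 3) → (30, 4) → (55, 4) → (55, 5)

Answer: 55, 5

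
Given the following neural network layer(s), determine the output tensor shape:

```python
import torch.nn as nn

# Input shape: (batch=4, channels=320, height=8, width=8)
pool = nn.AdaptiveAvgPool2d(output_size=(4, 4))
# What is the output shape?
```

Input: (4, 320, 8, 8) -> Output: (4, 320, 4, 4)

Answer: (4, 320, 4, 4)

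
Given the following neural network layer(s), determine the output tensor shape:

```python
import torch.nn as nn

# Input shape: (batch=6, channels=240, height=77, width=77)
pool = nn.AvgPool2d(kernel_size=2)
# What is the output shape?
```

Input: (6, 240, 77, 77) -> Output: (6, 240, 38, 38)

Answer: (6, 240, 38, 38)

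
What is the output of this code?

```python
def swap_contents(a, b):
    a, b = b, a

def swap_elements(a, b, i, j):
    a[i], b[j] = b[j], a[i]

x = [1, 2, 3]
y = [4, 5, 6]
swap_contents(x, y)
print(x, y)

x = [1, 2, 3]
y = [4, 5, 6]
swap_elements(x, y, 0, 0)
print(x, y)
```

Key concept: parameter rebinding vs mutation.
Step by step:
`x = [1, 2, 3]` → x = [1, 2, 3]
`y = [4, 5, 6]` → y = [4, 5, 6]
`swap_contents(x, y)` → no visible change to tracked variables
`print(x, y)` → prints [1, 2, 3] [4, 5, 6]
`x = [1, 2, 3]` → x = [1, 2, 3]
`y = [4, 5, 6]` → y = [4, 5, 6]
`swap_elements(x, y, 0, 0)` → x = [4, 2, 3]; y = [1, 5, 6]
`print(x, y)` → prints [4, 2, 3] [1, 5, 6]

Answer:
[1, 2, 3] [4, 5, 6]
[4, 2, 3] [1, 5, 6]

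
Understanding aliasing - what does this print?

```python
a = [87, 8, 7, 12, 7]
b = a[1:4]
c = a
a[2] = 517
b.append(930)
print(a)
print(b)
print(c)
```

Key concept: slice vs alias.
Step by step:
`a = [87, 8, 7, 12, 7]` → a = [87, 8, 7, 12, 7]
`b = a[1:4]` → b = [8, 7, 12]
`c = a` → c = [87, 8, 7, 12, 7] (same object as a)
`a[2] = 517` → a = [87, 8, 517, 12, 7] (same object as c); c = [87, 8, 517, 12, 7] (same object as a)
`b.append(930)` → b = [8, 7, 12, 930]
`print(a)` → prints [87, 8, 517, 12, 7]
`print(b)` → prints [8, 7, 12, 930]
`print(c)` → prints [87, 8, 517, 12, 7]

Answer:
[87, 8, 517, 12, 7]
[8, 7, 12, 930]
[87, 8, 517, 12, 7]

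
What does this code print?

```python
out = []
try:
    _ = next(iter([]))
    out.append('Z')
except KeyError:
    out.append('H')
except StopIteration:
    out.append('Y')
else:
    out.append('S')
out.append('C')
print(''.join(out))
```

Execution trace: 'Y' (except StopIteration) → 'C' (after the try/except). Output: YC

Answer: YC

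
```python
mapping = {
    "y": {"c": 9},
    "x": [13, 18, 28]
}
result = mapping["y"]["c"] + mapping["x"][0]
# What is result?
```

Trace:
`mapping = { ...` → mapping = {'y': {'c': 9}, 'x': [13, 18, 28]}
`result = mapping["y"]["c"] + mapping["x"][0]` → result = 22
So result = 22

Answer: 22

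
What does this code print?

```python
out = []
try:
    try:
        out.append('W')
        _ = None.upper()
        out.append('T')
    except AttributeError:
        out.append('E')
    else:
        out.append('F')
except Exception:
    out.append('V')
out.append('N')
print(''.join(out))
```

Execution trace: 'W' (inner try body) → 'E' (inner except AttributeError) → 'N' (after the try/except). Output: WEN

Answer: WEN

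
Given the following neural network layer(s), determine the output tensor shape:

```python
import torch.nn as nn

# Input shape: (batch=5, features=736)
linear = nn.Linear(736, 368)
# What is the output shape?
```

Input: (5, 736) -> Output: (5, 368)

Answer: (5, 368)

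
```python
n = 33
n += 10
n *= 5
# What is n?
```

Trace:
`n = 33` → n = 33
`n += 10` → n = 43
`n *= 5` → n = 215
So n = 215

Answer: 215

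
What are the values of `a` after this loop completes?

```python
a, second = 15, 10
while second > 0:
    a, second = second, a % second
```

GCD of 15 and 10
`a` takes the values: 15 → 10 → 5

Answer: 5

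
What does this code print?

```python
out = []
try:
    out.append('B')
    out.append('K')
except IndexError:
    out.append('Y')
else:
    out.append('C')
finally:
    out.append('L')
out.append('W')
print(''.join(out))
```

Execution trace: 'B' (try body) → 'K' (try body, no exception) → 'C' (else) → 'L' (finally) → 'W' (after the try/except). Output: BKCLW

Answer: BKCLW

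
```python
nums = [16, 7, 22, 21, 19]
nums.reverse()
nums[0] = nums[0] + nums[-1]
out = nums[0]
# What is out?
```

Trace:
`nums = [16, 7, 22, 21, 19]` → nums = [16, 7, 22, 21, 19]
`nums.reverse()` → nums = [19, 21, 22, 7, 16]
`nums[0] = nums[0] + nums[-1]` → nums = [35, 21, 22, 7, 16]
`out = nums[0]` → out = 35
So out = 35

Answer: 35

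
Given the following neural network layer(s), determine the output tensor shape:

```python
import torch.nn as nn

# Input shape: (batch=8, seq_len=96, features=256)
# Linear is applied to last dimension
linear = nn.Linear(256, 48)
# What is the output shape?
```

Input: (8, 96, 256) -> Output: (8, 96, 48)

Answer: (8, 96, 48)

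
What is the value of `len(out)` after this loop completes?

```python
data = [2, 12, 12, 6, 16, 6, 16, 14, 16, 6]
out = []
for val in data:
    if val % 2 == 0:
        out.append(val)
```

Count even numbers in [2, 12, 12, 6, 16, 6, 16, 14, 16, 6]
`out` takes the values: [] → [2] → [2, 12] → [2, 12, 12] → [2, 12, 12, 6] → [2, 12, 12, 6, 16] → [2, 12, 12, 6, 16, 6] → [2, 12, 12, 6, 16, 6, 16] → [2, 12, 12, 6, 16, 6, 16, 14] → [2, 12, 12, 6, 16, 6, 16, 14, 16] → [2, 12, 12, 6, 16, 6, 16, 14, 16, 6]
So `len(out)` = 10

Answer: 10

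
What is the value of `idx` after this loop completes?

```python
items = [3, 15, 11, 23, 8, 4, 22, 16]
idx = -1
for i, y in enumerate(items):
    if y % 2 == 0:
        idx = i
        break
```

First even number index in [3, 15, 11, 23, 8, 4, 22, 16]
`idx` takes the values: -1 → 4

Answer: 4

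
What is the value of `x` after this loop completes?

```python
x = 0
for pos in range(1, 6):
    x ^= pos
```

XOR of 1 to 5
`x` takes the values: 0 → 1 → 3 → 0 → 4 → 1

Answer: 1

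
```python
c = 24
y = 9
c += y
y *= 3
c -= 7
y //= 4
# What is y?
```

Trace:
`c = 24` → c = 24
`y = 9` → y = 9
`c += y` → c = 33
`y *= 3` → y = 27
`c -= 7` → c = 26
`y //= 4` → y = 6
So y = 6

Answer: 6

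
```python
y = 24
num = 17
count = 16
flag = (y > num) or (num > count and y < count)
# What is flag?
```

Trace:
`y = 24` → y = 24
`num = 17` → num = 17
`count = 16` → count = 16
`flag = (y > num) or (num > count and y < count)` → flag = True
So flag = True

Answer: True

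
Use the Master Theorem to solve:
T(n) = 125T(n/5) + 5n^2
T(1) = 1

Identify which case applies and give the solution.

a=125, b=5, f(n)=5n^2. log_5(125) = 3. Since c=2 < 3, Case 1 applies: T(n) = Θ(n^log_b(a)) = O(n^3).

Answer: O(n^3) - Case 1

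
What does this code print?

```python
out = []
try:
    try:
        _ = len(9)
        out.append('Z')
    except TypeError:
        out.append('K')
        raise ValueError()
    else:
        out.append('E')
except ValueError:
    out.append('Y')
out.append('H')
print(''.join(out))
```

Execution trace: 'K' (inner except TypeError) → 'Y' (outer except ValueError) → 'H' (after the try/except). Output: KYH

Answer: KYH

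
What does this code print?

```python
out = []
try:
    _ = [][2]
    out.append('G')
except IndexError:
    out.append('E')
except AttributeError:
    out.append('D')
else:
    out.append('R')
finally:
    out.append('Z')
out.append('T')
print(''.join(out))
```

Execution trace: 'E' (except IndexError) → 'Z' (finally) → 'T' (after the try/except). Output: EZT

Answer: EZT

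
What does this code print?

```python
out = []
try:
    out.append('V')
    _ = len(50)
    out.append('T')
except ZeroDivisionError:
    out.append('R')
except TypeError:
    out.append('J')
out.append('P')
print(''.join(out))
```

Execution trace: 'V' (try body) → 'J' (except TypeError) → 'P' (after the try/except). Output: VJP

Answer: VJP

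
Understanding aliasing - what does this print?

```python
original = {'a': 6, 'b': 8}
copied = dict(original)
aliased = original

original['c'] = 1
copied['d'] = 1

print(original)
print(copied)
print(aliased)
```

Key concept: dict() creates copy, assignment creates alias.
Step by step:
`original = {'a': 6, 'b': 8}` → original = {'a': 6, 'b': 8}
`copied = dict(original)` → copied = {'a': 6, 'b': 8}
`aliased = original` → aliased = {'a': 6, 'b': 8} (same object as original)
`original['c'] = 1` → original = {'a': 6, 'b': 8, 'c': 1} (same object as aliased); aliased = {'a': 6, 'b': 8, 'c': 1} (same object as original)
`copied['d'] = 1` → copied = {'a': 6, 'b': 8, 'd': 1}
`print(original)` → prints {'a': 6, 'b': 8, 'c': 1}
`print(copied)` → prints {'a': 6, 'b': 8, 'd': 1}
`print(aliased)` → prints {'a': 6, 'b': 8, 'c': 1}

Answer:
{'a': 6, 'b': 8, 'c': 1}
{'a': 6, 'b': 8, 'd': 1}
{'a': 6, 'b': 8, 'c': 1}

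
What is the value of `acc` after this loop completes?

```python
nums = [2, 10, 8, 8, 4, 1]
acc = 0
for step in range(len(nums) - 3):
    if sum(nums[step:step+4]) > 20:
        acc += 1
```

Count windows with sum > 20
`acc` takes the values: 0 → 1 → 2 → 3

Answer: 3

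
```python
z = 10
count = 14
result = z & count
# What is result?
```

Trace:
`z = 10` → z = 10
`count = 14` → count = 14
`result = z & count` → result = 10
So result = 10

Answer: 10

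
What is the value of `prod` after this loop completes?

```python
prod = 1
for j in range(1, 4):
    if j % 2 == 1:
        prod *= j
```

Product of odd numbers 1 to 3
`prod` takes the values: 1 → 3

Answer: 3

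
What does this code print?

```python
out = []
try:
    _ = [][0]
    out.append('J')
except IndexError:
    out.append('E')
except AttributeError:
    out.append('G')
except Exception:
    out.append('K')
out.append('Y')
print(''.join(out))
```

Execution trace: 'E' (except IndexError) → 'Y' (after the try/except). Output: EY

Answer: EY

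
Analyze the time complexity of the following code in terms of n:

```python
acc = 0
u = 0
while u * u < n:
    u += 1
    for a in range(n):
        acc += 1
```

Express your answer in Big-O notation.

Each loop level contributes: √n × n. Multiplying the contributions gives O(n√n).

Answer: O(n√n)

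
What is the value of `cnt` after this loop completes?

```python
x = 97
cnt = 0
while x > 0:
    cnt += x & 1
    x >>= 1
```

Count set bits in 97 (binary: 0b1100001)
`cnt` takes the values: 0 → 1 → 2 → 3

Answer: 3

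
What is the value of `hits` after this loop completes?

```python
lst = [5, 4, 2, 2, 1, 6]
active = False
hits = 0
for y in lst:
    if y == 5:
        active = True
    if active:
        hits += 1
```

Count elements after first 5 in [5, 4, 2, 2, 1, 6]
`hits` takes the values: 0 → 1 → 2 → 3 → 4 → 5 → 6

Answer: 6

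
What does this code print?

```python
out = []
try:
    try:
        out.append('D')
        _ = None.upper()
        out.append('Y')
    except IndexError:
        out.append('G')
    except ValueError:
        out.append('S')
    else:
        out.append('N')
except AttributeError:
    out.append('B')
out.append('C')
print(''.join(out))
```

Execution trace: 'D' (try body) → 'B' (outer except AttributeError) → 'C' (after the try/except). Output: DBC

Answer: DBC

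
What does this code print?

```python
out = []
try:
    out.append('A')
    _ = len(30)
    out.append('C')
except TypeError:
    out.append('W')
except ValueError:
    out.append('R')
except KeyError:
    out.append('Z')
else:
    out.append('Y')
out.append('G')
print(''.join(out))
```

Execution trace: 'A' (try body) → 'W' (except TypeError) → 'G' (after the try/except). Output: AWG

Answer: AWG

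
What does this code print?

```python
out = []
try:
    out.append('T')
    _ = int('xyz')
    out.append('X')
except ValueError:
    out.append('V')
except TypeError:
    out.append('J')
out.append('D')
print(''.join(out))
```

Execution trace: 'T' (try body) → 'V' (except ValueError) → 'D' (after the try/except). Output: TVD

Answer: TVD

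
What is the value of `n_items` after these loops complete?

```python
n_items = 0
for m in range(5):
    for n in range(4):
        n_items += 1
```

5 * 4 = 20
`n_items` takes the values: 0 → 1 → 2 → 3 → 4 → 5 → 6 → 7 → 8 → 9 → 10 → 11 → 12 → 13 → 14 → 15 → 16 → 17 → 18 → 19 → 20

Answer: 20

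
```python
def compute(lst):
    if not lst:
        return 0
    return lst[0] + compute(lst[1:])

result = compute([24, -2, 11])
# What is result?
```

24 + (-2) + 11 + 0 = 33

Answer: 33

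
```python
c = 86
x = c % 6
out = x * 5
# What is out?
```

Trace:
`c = 86` → c = 86
`x = c % 6` → x = 2
`out = x * 5` → out = 10
So out = 10

Answer: 10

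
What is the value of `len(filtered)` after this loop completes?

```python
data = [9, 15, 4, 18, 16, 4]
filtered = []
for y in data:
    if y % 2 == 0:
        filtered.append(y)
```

Count even numbers in [9, 15, 4, 18, 16, 4]
`filtered` takes the values: [] → [4] → [4, 18] → [4, 18, 16] → [4, 18, 16, 4]
So `len(filtered)` = 4

Answer: 4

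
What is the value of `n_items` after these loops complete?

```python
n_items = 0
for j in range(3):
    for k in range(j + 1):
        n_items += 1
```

Triangle: 1 + 2 + ... + 3
`n_items` takes the values: 0 → 1 → 2 → 3 → 4 → 5 → 6

Answer: 6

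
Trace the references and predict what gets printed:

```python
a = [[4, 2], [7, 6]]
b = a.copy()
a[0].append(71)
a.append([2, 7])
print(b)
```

Key concept: shallow copy with nested lists.
Step by step:
`a = [[4, 2], [7, 6]]` → a = [[4, 2], [7, 6]]
`b = a.copy()` → b = [[4, 2], [7, 6]]
`a[0].append(71)` → a = [[4, 2, 71], [7, 6]]; b = [[4, 2, 71], [7, 6]]
`a.append([2, 7])` → a = [[4, 2, 71], [7, 6], [2, 7]]
`print(b)` → prints [[4, 2, 71], [7, 6]]

Answer: [[4, 2, 71], [7, 6]]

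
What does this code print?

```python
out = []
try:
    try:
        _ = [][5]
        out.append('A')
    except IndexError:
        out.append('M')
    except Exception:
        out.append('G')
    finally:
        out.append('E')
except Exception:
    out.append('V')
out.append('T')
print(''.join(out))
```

Execution trace: 'M' (inner except IndexError) → 'E' (inner finally) → 'T' (after the try/except). Output: MET

Answer: MET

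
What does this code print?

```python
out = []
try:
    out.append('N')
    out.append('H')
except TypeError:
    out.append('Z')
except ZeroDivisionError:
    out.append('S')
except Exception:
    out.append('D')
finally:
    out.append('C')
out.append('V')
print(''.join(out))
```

Execution trace: 'N' (try body) → 'H' (try body, no exception) → 'C' (finally) → 'V' (after the try/except). Output: NHCV

Answer: NHCV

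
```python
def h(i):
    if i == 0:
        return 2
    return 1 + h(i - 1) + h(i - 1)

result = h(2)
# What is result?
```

h(i) = 1 + 2·h(i-1), h(0)=2. Closed form: (2+1)·2^2 - 1 = 11.

Answer: 11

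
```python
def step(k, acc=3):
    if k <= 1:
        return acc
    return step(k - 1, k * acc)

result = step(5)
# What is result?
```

Accumulator trace (n, acc): (5, 3) -> (4, 15) -> (3, 60) -> (2, 180) -> (1, 360) -> return 360

Answer: 360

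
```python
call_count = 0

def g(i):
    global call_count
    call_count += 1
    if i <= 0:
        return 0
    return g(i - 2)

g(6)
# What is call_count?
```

Linear recursion stepping by 2: 4 calls from i=6 down to ≤0.

Answer: 4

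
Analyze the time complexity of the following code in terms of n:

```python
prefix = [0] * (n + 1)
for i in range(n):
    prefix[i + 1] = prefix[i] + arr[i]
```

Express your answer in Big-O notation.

This is Prefix sum computation. Time complexity: O(n).

Answer: O(n)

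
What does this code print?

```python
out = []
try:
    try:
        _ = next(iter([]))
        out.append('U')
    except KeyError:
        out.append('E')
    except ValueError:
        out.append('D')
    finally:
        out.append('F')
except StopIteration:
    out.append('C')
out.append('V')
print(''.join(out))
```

Execution trace: 'F' (finally) → 'C' (outer except StopIteration) → 'V' (after the try/except). Output: FCV

Answer: FCV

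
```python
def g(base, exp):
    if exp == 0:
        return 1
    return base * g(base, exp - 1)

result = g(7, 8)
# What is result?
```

g(7, 8) = 7 * 7 * 7 * 7 * 7 * 7 * 7 * 7 = 5764801

Answer: 5764801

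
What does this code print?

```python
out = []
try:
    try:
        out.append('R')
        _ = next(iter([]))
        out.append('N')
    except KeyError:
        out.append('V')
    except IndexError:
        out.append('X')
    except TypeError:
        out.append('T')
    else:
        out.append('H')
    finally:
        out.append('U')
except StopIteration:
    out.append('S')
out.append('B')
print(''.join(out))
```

Execution trace: 'R' (try body) → 'U' (finally) → 'S' (outer except StopIteration) → 'B' (after the try/except). Output: RUSB

Answer: RUSB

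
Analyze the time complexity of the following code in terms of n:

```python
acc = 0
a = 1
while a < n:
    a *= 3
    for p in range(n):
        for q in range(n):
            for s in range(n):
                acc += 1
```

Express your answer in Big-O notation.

Each loop level contributes: log n × n × n × n. Multiplying the contributions gives O(n^3 log n).

Answer: O(n^3 log n)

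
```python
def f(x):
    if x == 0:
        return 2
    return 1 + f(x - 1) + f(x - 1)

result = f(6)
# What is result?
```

f(x) = 1 + 2·f(x-1), f(0)=2. Closed form: (2+1)·2^6 - 1 = 191.

Answer: 191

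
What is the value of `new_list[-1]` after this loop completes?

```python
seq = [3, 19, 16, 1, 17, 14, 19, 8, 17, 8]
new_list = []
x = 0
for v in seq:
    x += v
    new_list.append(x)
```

Cumulative sum ends at 122
`new_list` takes the values: [] → [3] → [3, 22] → [3, 22, 38] → [3, 22, 38, 39] → [3, 22, 38, 39, 56] → [3, 22, 38, 39, 56, 70] → [3, 22, 38, 39, 56, 70, 89] → [3, 22, 38, 39, 56, 70, 89, 97] → [3, 22, 38, 39, 56, 70, 89, 97, 114] → [3, 22, 38, 39, 56, 70, 89, 97, 114, 122]
So `new_list[-1]` = 122

Answer: 122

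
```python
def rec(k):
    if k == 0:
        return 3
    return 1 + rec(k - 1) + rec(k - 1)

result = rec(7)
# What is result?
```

rec(k) = 1 + 2·rec(k-1), rec(0)=3. Closed form: (3+1)·2^7 - 1 = 511.

Answer: 511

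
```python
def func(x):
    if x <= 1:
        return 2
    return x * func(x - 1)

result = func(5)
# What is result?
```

func(5) = 5 * 4 * 3 * 2 * 2 = 240

Answer: 240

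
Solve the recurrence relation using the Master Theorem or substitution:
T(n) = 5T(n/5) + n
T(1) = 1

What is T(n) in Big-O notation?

By Master Theorem: a=5, b=5, f(n)=n. Since log_5(5) = 1 and f(n) = Θ(n^1), Case 2 applies. T(n) = O(n log n).

Answer: O(n log n)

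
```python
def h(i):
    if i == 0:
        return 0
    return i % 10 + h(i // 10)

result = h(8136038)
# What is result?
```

Sum of digits of 8136038: 8 + 3 + 0 + 6 + 3 + 1 + 8 = 29

Answer: 29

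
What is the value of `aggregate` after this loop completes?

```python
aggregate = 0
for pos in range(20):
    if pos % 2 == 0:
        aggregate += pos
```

Sum of even numbers 0 to 19
`aggregate` takes the values: 0 → 2 → 6 → 12 → 20 → 30 → 42 → 56 → 72 → 90

Answer: 90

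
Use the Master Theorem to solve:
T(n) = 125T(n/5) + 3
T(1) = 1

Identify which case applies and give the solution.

a=125, b=5, f(n)=3. log_5(125) = 3. Since c=0 < 3, Case 1 applies: T(n) = Θ(n^log_b(a)) = O(n^3).

Answer: O(n^3) - Case 1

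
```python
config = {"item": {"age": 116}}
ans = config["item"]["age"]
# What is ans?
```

Trace:
`config = {"item": {"age": 116}}` → config = {'item': {'age': 116}}
`ans = config["item"]["age"]` → ans = 116
So ans = 116

Answer: 116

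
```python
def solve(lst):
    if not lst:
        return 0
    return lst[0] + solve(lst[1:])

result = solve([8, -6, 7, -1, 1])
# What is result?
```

8 + (-6) + 7 + (-1) + 1 + 0 = 9

Answer: 9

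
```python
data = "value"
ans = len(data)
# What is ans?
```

Trace:
`data = "value"` → data = 'value'
`ans = len(data)` → ans = 5
So ans = 5

Answer: 5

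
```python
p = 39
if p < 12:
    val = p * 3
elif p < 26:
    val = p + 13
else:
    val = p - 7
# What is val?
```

Trace:
`p = 39` → p = 39
`if p < 12: ...` → p < 12 is False, p < 26 is False, take else branch → val = 32
So val = 32

Answer: 32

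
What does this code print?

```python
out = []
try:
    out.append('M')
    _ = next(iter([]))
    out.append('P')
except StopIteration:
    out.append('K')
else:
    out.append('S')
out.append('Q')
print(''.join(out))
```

Execution trace: 'M' (try body) → 'K' (except StopIteration) → 'Q' (after the try/except). Output: MKQ

Answer: MKQ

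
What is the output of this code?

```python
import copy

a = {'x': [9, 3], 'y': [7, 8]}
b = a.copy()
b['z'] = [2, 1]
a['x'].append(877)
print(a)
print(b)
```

Key concept: shallow copy of dict with mutable values.
Step by step:
`a = {'x': [9, 3], 'y': [7, 8]}` → a = {'x': [9, 3], 'y': [7, 8]}
`b = a.copy()` → b = {'x': [9, 3], 'y': [7, 8]}
`b['z'] = [2, 1]` → b = {'x': [9, 3], 'y': [7, 8], 'z': [2, 1]}
`a['x'].append(877)` → a = {'x': [9, 3, 877], 'y': [7, 8]}; b = {'x': [9, 3, 877], 'y': [7, 8], 'z': [2, 1]}
`print(a)` → prints {'x': [9, 3, 877], 'y': [7, 8]}
`print(b)` → prints {'x': [9, 3, 877], 'y': [7, 8], 'z': [2, 1]}

Answer:
{'x': [9, 3, 877], 'y': [7, 8]}
{'x': [9, 3, 877], 'y': [7, 8], 'z': [2, 1]}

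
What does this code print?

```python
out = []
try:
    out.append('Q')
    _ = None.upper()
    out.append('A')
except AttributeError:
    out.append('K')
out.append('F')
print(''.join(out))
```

Execution trace: 'Q' (try body) → 'K' (except AttributeError) → 'F' (after the try/except). Output: QKF

Answer: QKF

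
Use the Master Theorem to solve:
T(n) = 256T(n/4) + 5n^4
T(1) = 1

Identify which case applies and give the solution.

a=256, b=4, f(n)=5n^4. log_4(256) = 4. Since c=4 = 4, Case 2 applies: T(n) = Θ(n^log_b(a) · log n) = O(n^4 log n).

Answer: O(n^4 log n) - Case 2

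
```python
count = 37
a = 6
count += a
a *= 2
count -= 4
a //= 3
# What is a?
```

Trace:
`count = 37` → count = 37
`a = 6` → a = 6
`count += a` → count = 43
`a *= 2` → a = 12
`count -= 4` → count = 39
`a //= 3` → a = 4
So a = 4

Answer: 4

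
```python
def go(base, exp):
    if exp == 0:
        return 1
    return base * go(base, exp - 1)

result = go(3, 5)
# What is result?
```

go(3, 5) = 3 * 3 * 3 * 3 * 3 = 243

Answer: 243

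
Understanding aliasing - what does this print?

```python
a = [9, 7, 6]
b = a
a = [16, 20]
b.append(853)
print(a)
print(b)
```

Key concept: rebinding vs mutation: a is rebound to a new list, b still points at the original.
Step by step:
`a = [9, 7, 6]` → a = [9, 7, 6]
`b = a` → b = [9, 7, 6] (same object as a)
`a = [16, 20]` → a = [16, 20]
`b.append(853)` → b = [9, 7, 6, 853]
`print(a)` → prints [16, 20]
`print(b)` → prints [9, 7, 6, 853]

Answer:
[16, 20]
[9, 7, 6, 853]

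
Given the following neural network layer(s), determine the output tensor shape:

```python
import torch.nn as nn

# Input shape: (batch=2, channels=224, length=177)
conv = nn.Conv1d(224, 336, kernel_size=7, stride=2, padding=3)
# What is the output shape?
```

Input: (2, 224, 177) -> Output: (2, 336, 89)

Answer: (2, 336, 89)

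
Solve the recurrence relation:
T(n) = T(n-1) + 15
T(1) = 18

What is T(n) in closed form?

Unrolling: T(n) = T(1) + 15·(n-1) = 18 + 15(n-1) = 15n + 3.

Answer: T(n) = 15n + 3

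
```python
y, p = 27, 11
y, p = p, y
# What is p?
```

Trace:
`y, p = 27, 11` → y = 27; p = 11
`y, p = p, y` → y = 11; p = 27
So p = 27

Answer: 27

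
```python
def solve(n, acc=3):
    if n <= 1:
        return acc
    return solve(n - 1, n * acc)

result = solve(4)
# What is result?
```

Accumulator trace (n, acc): (4, 3) -> (3, 12) -> (2, 36) -> (1, 72) -> return 72

Answer: 72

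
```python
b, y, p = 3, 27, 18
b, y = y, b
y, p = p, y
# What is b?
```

Trace:
`b, y, p = 3, 27, 18` → b = 3; y = 27; p = 18
`b, y = y, b` → b = 27; y = 3
`y, p = p, y` → y = 18; p = 3
So b = 27

Answer: 27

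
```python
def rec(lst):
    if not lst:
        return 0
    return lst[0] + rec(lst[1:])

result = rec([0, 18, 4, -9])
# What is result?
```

0 + 18 + 4 + (-9) + 0 = 13

Answer: 13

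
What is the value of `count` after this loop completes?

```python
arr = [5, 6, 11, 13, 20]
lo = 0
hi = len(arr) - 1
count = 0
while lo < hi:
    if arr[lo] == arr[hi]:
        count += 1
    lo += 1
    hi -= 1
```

Count matching pairs from ends
`count` takes the values: 0

Answer: 0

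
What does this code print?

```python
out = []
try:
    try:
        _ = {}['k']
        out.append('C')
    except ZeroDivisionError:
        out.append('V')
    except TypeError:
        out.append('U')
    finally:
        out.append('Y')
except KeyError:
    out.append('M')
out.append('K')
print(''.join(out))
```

Execution trace: 'Y' (finally) → 'M' (outer except KeyError) → 'K' (after the try/except). Output: YMK

Answer: YMK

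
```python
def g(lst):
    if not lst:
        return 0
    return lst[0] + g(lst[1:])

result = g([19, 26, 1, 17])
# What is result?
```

19 + 26 + 1 + 17 + 0 = 63

Answer: 63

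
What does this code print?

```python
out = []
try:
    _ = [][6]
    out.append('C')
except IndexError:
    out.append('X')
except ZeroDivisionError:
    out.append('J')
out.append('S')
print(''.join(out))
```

Execution trace: 'X' (except IndexError) → 'S' (after the try/except). Output: XS

Answer: XS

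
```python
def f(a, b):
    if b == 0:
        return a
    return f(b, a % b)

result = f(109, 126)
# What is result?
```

f(109, 126) -> f(126, 109) -> f(109, 17) -> f(17, 7) -> f(7, 3) -> f(3, 1) -> f(1, 0) -> 1

Answer: 1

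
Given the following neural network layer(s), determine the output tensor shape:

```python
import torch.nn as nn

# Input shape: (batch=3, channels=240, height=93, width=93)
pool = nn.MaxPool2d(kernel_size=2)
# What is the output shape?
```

Input: (3, 240, 93, 93) -> Output: (3, 240, 46, 46)

Answer: (3, 240, 46, 46)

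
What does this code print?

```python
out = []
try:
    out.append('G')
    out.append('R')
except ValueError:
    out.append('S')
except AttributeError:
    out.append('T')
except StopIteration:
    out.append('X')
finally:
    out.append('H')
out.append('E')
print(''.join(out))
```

Execution trace: 'G' (try body) → 'R' (try body, no exception) → 'H' (finally) → 'E' (after the try/except). Output: GRHE

Answer: GRHE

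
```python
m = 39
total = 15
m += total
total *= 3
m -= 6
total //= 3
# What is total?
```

Trace:
`m = 39` → m = 39
`total = 15` → total = 15
`m += total` → m = 54
`total *= 3` → total = 45
`m -= 6` → m = 48
`total //= 3` → total = 15
So total = 15

Answer: 15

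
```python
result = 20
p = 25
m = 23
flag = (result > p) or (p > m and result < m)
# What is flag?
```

Trace:
`result = 20` → result = 20
`p = 25` → p = 25
`m = 23` → m = 23
`flag = (result > p) or (p > m and result < m)` → flag = True
So flag = True

Answer: True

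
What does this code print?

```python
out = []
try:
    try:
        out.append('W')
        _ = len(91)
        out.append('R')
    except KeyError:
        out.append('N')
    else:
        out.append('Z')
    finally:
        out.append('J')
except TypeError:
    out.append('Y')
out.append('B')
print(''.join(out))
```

Execution trace: 'W' (try body) → 'J' (finally) → 'Y' (outer except TypeError) → 'B' (after the try/except). Output: WJYB

Answer: WJYB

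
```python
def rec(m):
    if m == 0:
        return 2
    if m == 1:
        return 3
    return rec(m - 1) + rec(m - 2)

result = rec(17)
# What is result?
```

Build up from base cases: rec(0)=2, rec(1)=3, rec(2)=5, rec(3)=8, rec(4)=13, rec(5)=21, rec(6)=34, ..., rec(17)=6765

Answer: 6765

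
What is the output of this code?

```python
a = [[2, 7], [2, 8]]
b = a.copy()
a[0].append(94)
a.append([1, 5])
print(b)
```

Key concept: shallow copy with nested lists.
Step by step:
`a = [[2, 7], [2, 8]]` → a = [[2, 7], [2, 8]]
`b = a.copy()` → b = [[2, 7], [2, 8]]
`a[0].append(94)` → a = [[2, 7, 94], [2, 8]]; b = [[2, 7, 94], [2, 8]]
`a.append([1, 5])` → a = [[2, 7, 94], [2, 8], [1, 5]]
`print(b)` → prints [[2, 7, 94], [2, 8]]

Answer: [[2, 7, 94], [2, 8]]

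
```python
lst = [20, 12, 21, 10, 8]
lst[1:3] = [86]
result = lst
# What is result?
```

Trace:
`lst = [20, 12, 21, 10, 8]` → lst = [20, 12, 21, 10, 8]
`lst[1:3] = [86]` → lst = [20, 86, 10, 8]
`result = lst` → result = [20, 86, 10, 8]
So result = [20, 86, 10, 8]

Answer: [20, 86, 10, 8]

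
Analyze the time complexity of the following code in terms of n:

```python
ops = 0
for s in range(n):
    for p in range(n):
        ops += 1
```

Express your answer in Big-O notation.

Each loop level contributes: n × n. Multiplying the contributions gives O(n^2).

Answer: O(n^2)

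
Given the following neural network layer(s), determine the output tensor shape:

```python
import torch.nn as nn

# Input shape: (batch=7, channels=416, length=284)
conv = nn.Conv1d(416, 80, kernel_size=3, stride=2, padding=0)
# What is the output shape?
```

Input: (7, 416, 284) -> Output: (7, 80, 141)

Answer: (7, 80, 141)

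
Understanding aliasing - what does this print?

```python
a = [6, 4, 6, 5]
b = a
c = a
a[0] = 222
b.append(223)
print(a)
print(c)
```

Key concept: multiple aliases.
Step by step:
`a = [6, 4, 6, 5]` → a = [6, 4, 6, 5]
`b = a` → b = [6, 4, 6, 5] (same object as a)
`c = a` → c = [6, 4, 6, 5] (same object as a, b)
`a[0] = 222` → a = [222, 4, 6, 5] (same object as b, c); b = [222, 4, 6, 5] (same object as a, c); c = [222, 4, 6, 5] (same object as a, b)
`b.append(223)` → a = [222, 4, 6, 5, 223] (same object as b, c); b = [222, 4, 6, 5, 223] (same object as a, c); c = [222, 4, 6, 5, 223] (same object as a, b)
`print(a)` → prints [222, 4, 6, 5, 223]
`print(c)` → prints [222, 4, 6, 5, 223]

Answer:
[222, 4, 6, 5, 223]
[222, 4, 6, 5, 223]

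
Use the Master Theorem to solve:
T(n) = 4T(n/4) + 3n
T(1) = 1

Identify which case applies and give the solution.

a=4, b=4, f(n)=3n. log_4(4) = 1. Since c=1 = 1, Case 2 applies: T(n) = Θ(n^log_b(a) · log n) = O(n log n).

Answer: O(n log n) - Case 2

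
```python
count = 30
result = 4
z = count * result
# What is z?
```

Trace:
`count = 30` → count = 30
`result = 4` → result = 4
`z = count * result` → z = 120
So z = 120

Answer: 120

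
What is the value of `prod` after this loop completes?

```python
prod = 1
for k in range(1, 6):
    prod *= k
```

5! = 120
`prod` takes the values: 1 → 2 → 6 → 24 → 120

Answer: 120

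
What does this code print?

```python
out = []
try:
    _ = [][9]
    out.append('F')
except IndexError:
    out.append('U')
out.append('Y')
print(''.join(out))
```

Execution trace: 'U' (except IndexError) → 'Y' (after the try/except). Output: UY

Answer: UY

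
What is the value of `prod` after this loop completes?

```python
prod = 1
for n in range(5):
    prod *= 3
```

3^5 = 243
`prod` takes the values: 1 → 3 → 9 → 27 → 81 → 243

Answer: 243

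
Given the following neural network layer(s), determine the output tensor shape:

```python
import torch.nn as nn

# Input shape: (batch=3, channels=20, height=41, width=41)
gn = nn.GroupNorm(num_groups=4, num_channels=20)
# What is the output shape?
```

Input: (3, 20, 41, 41) -> Output: (3, 20, 41, 41)

Answer: (3, 20, 41, 41)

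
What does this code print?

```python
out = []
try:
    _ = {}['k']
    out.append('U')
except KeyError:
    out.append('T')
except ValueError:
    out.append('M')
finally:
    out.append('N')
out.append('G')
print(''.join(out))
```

Execution trace: 'T' (except KeyError) → 'N' (finally) → 'G' (after the try/except). Output: TNG

Answer: TNG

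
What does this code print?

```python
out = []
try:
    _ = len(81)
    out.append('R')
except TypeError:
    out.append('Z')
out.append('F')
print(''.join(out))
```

Execution trace: 'Z' (except TypeError) → 'F' (after the try/except). Output: ZF

Answer: ZF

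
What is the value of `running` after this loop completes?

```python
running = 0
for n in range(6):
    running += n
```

Sum of 0 to 5 = 15
`running` takes the values: 0 → 1 → 3 → 6 → 10 → 15

Answer: 15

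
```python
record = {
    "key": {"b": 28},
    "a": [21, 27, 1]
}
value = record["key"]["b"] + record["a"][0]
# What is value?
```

Trace:
`record = { ...` → record = {'key': {'b': 28}, 'a': [21, 27, 1]}
`value = record["key"]["b"] + record["a"][0]` → value = 49
So value = 49

Answer: 49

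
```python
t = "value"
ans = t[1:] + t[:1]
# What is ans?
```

Trace:
`t = "value"` → t = 'value'
`ans = t[1:] + t[:1]` → ans = 'aluev'
So ans = 'aluev'

Answer: 'aluev'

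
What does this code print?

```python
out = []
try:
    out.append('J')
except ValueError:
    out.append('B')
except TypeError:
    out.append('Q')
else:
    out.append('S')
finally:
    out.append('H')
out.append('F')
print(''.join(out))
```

Execution trace: 'J' (try body, no exception) → 'S' (else) → 'H' (finally) → 'F' (after the try/except). Output: JSHF

Answer: JSHF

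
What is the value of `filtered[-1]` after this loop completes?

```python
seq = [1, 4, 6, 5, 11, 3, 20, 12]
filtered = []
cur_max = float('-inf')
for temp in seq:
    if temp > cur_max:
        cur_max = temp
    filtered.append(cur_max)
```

Running max ends at 20
`filtered` takes the values: [] → [1] → [1, 4] → [1, 4, 6] → [1, 4, 6, 6] → [1, 4, 6, 6, 11] → [1, 4, 6, 6, 11, 11] → [1, 4, 6, 6, 11, 11, 20] → [1, 4, 6, 6, 11, 11, 20, 20]
So `filtered[-1]` = 20

Answer: 20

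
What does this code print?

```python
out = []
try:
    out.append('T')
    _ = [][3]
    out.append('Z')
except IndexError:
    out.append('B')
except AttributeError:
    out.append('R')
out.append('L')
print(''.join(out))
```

Execution trace: 'T' (try body) → 'B' (except IndexError) → 'L' (after the try/except). Output: TBL

Answer: TBL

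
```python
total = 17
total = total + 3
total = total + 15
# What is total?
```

Trace:
`total = 17` → total = 17
`total = total + 3` → total = 20
`total = total + 15` → total = 35
So total = 35

Answer: 35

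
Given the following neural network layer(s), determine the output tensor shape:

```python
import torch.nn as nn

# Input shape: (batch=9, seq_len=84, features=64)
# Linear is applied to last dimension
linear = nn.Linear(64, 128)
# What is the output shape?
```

Input: (9, 84, 64) -> Output: (9, 84, 128)

Answer: (9, 84, 128)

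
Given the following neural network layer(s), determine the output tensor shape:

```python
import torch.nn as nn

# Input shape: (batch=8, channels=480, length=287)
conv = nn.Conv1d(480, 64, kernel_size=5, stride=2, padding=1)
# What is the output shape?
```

Input: (8, 480, 287) -> Output: (8, 64, 143)

Answer: (8, 64, 143)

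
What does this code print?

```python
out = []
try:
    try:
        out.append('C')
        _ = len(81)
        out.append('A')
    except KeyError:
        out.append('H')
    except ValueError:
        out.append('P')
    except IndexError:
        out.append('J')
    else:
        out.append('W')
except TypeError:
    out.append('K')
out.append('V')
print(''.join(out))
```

Execution trace: 'C' (try body) → 'K' (outer except TypeError) → 'V' (after the try/except). Output: CKV

Answer: CKV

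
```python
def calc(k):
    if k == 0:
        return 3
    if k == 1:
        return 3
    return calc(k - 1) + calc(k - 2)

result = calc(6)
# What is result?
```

Build up from base cases: calc(0)=3, calc(1)=3, calc(2)=6, calc(3)=9, calc(4)=15, calc(5)=24, calc(6)=39

Answer: 39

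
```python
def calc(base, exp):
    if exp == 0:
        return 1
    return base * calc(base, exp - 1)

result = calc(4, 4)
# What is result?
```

calc(4, 4) = 4 * 4 * 4 * 4 = 256

Answer: 256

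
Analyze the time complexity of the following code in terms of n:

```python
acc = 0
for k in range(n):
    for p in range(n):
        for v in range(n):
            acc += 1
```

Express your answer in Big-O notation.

Each loop level contributes: n × n × n. Multiplying the contributions gives O(n^3).

Answer: O(n^3)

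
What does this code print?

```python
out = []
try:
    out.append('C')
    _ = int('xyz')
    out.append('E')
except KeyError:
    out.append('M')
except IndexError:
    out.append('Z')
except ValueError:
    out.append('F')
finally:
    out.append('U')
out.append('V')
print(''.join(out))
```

Execution trace: 'C' (try body) → 'F' (except ValueError) → 'U' (finally) → 'V' (after the try/except). Output: CFUV

Answer: CFUV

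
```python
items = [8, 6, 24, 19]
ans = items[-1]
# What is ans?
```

Trace:
`items = [8, 6, 24, 19]` → items = [8, 6, 24, 19]
`ans = items[-1]` → ans = 19
So ans = 19

Answer: 19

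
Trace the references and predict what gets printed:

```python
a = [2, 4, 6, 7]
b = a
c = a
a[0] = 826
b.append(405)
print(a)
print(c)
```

Key concept: multiple aliases.
Step by step:
`a = [2, 4, 6, 7]` → a = [2, 4, 6, 7]
`b = a` → b = [2, 4, 6, 7] (same object as a)
`c = a` → c = [2, 4, 6, 7] (same object as a, b)
`a[0] = 826` → a = [826, 4, 6, 7] (same object as b, c); b = [826, 4, 6, 7] (same object as a, c); c = [826, 4, 6, 7] (same object as a, b)
`b.append(405)` → a = [826, 4, 6, 7, 405] (same object as b, c); b = [826, 4, 6, 7, 405] (same object as a, c); c = [826, 4, 6, 7, 405] (same object as a, b)
`print(a)` → prints [826, 4, 6, 7, 405]
`print(c)` → prints [826, 4, 6, 7, 405]

Answer:
[826, 4, 6, 7, 405]
[826, 4, 6, 7, 405]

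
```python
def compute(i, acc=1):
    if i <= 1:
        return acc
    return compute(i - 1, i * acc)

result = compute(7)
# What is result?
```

Accumulator trace (n, acc): (7, 1) -> (6, 7) -> (5, 42) -> (4, 210) -> (3, 840) -> (2, 2520) -> (1, 5040) -> return 5040

Answer: 5040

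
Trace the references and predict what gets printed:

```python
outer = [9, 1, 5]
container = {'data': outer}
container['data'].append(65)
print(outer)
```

Key concept: dict holds reference to list.
Step by step:
`outer = [9, 1, 5]` → outer = [9, 1, 5]
`container = {'data': outer}` → container = {'data': [9, 1, 5]}
`container['data'].append(65)` → outer = [9, 1, 5, 65]; container = {'data': [9, 1, 5, 65]}
`print(outer)` → prints [9, 1, 5, 65]

Answer: [9, 1, 5, 65]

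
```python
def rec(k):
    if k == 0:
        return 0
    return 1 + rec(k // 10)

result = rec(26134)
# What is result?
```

Count of digits of 26134: 5

Answer: 5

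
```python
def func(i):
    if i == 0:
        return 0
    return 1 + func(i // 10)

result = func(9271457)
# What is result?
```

Count of digits of 9271457: 7

Answer: 7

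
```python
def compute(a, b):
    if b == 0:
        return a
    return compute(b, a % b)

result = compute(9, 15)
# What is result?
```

compute(9, 15) -> compute(15, 9) -> compute(9, 6) -> compute(6, 3) -> compute(3, 0) -> 3

Answer: 3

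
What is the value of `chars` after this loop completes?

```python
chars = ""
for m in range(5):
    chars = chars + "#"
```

Repeat '#' 5 times
`chars` takes the values: "" → "#" → "##" → "###" → "####" → "#####"

Answer: "#####"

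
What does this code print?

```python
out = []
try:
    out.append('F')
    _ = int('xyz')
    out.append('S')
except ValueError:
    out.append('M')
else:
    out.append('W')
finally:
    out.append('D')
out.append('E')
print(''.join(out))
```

Execution trace: 'F' (try body) → 'M' (except ValueError) → 'D' (finally) → 'E' (after the try/except). Output: FMDE

Answer: FMDE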